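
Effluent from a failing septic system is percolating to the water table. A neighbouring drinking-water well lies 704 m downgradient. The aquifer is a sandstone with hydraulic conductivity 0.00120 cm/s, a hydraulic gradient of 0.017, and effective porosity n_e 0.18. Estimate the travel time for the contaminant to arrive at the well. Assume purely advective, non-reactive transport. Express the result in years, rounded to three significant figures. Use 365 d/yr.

19.7 years

K = 0.00120 cm/s × 864 = 1.037 m/d
Darcy flux q = K·i = 1.037 × 0.017 = 0.01763 m/d
Average linear velocity = 0.01763 / 0.18 = 0.09792 m/d
t = L / v = 704 / 0.09792 = 7190 d
   = 7190 / 365 = 19.7 yr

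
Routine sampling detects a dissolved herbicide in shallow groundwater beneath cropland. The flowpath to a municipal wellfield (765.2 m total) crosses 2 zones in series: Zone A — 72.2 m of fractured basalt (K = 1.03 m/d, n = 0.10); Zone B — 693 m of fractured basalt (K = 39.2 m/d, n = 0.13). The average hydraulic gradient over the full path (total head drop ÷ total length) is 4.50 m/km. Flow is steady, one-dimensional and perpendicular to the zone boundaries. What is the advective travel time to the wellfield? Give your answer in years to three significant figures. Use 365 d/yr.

6.80 years

Steady 1-D flow in series ⇒ the Darcy flux q is identical in every zone and the zone head losses add (resistances L/K in series).
Σ(L/K) = 72.2/1.03 + 693/39.2 = 70.10 + 17.68 = 87.78 d
K_eq = L_total / Σ(L/K) = 765.2 / 87.78 = 8.718 m/d
q = K_eq · i = 8.718 × 0.0045 = 0.03923 m/d (same in every zone)
Zone A: v = q/n = 0.03923/0.10 = 0.3923 m/d → t_A = 72.2/0.3923 = 184.0 d
Zone B: v = q/n = 0.03923/0.13 = 0.3018 m/d → t_B = 693/0.3018 = 2296 d
Total t = 184.0 + 2296 = 2481 d
   = 2481 / 365 = 6.80 yr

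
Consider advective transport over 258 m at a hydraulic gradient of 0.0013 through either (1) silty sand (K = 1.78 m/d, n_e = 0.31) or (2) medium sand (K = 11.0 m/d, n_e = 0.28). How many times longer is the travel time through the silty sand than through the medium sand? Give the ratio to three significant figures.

6.84

Unit 1 (silty sand): v = 1.78×0.0013/0.31 = 0.007465 m/d, t = 258/0.007465 = 34560 d
Unit 2 (medium sand): v = 11.0×0.0013/0.28 = 0.05107 m/d, t = 258/0.05107 = 5052 d
t(silty sand) / t(medium sand) = 34560/5052 = 6.84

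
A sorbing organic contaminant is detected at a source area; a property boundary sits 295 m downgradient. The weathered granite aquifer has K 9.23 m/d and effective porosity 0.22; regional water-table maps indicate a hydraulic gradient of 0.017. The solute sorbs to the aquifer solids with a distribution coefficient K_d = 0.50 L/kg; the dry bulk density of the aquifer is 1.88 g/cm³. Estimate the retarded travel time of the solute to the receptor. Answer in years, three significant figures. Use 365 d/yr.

Specific discharge q = 9.23 × 0.017 = 0.1569 m/d
Seepage velocity v = q / n = 0.1569 / 0.22 = 0.7132 m/d
Retardation R = 1 + ρ_b·K_d/n = 1 + 1.88×0.50/0.22 = 5.273
Contaminant velocity v_c = v/R = 0.7132/5.273 = 0.1353 m/d
t = L/v_c = 295/0.1353 = 2181 d
   = 2181/365 = 5.97 yr

5.97 years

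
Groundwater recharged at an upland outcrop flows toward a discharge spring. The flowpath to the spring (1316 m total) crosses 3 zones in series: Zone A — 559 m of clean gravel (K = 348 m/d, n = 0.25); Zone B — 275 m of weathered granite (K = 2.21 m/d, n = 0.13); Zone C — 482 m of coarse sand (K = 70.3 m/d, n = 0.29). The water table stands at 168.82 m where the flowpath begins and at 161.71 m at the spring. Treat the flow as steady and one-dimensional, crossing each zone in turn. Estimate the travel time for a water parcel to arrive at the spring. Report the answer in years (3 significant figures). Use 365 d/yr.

Total head drop ΔH = 168.82 − 161.71 = 7.11 m
Continuity: the same q passes through each zone, so ΔH = q·Σ(L_j/K_j) — the zones act as resistances in series.
Σ(L/K) = 559/348 + 275/2.21 + 482/70.3 = 1.606 + 124.4 + 6.856 = 132.9 d
q = ΔH / Σ(L/K) = 7.11 / 132.9 = 0.05350 m/d (same in every zone)
Zone A: v = q/n = 0.05350/0.25 = 0.2140 m/d → t_A = 559/0.2140 = 2612 d
Zone B: v = q/n = 0.05350/0.13 = 0.4115 m/d → t_B = 275/0.4115 = 668.2 d
Zone C: v = q/n = 0.05350/0.29 = 0.1845 m/d → t_C = 482/0.1845 = 2613 d
Total t = 2612 + 668.2 + 2613 = 5893 d
   = 5893 / 365 = 16.1 yr

16.1 years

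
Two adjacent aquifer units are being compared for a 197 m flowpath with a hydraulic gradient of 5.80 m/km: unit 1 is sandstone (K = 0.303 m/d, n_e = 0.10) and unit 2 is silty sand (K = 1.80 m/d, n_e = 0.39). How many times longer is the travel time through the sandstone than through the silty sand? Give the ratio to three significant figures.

1.52

Unit 1 (sandstone): v = 0.303×0.0058/0.10 = 0.01757 m/d, t = 197/0.01757 = 11210 d
Unit 2 (silty sand): v = 1.80×0.0058/0.39 = 0.02677 m/d, t = 197/0.02677 = 7359 d
t(sandstone) / t(silty sand) = 11210/7359 = 1.52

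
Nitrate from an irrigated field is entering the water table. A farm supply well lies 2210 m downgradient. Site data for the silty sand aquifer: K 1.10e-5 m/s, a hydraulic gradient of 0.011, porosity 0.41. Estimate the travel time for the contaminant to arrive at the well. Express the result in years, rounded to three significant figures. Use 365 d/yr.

237 years

K = 1.10e-5 m/s × 86400 s/d = 0.9504 m/d
Specific discharge q = 0.9504 × 0.011 = 0.01045 m/d
Seepage velocity v = q / n = 0.01045 / 0.41 = 0.02550 m/d
t = L / v = 2210 / 0.02550 = 86670 d
   = 86670 / 365 = 237 yr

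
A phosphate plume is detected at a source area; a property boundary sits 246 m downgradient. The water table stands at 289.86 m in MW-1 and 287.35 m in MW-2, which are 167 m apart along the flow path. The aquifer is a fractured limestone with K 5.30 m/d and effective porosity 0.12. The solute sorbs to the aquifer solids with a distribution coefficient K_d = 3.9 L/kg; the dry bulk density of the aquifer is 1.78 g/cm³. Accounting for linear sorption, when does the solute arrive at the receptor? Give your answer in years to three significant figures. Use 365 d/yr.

Hydraulic gradient i = (289.86 − 287.35) / 167 = 2.51 / 167 = 0.01503
q = Ki = 5.30 × 0.01503 = 0.07966 m/d
Average linear velocity = 0.07966 / 0.12 = 0.6638 m/d
Retardation R = 1 + ρ_b·K_d/n = 1 + 1.78×3.9/0.12 = 58.85
Contaminant velocity v_c = v/R = 0.6638/58.85 = 0.01128 m/d
t = L/v_c = 246/0.01128 = 21810 d
   = 21810/365 = 59.7 yr

59.7 years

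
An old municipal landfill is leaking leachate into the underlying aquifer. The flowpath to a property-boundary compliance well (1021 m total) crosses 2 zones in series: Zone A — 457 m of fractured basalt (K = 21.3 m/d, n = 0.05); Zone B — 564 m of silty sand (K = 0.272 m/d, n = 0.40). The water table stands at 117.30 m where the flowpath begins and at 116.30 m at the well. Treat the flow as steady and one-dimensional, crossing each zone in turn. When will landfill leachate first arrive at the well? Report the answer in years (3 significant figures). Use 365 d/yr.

Total head drop ΔH = 117.30 − 116.30 = 1.00 m
Steady 1-D flow in series ⇒ the Darcy flux q is identical in every zone and the zone head losses add (resistances L/K in series).
Σ(L/K) = 457/21.3 + 564/0.272 = 21.46 + 2074 = 2095 d
q = ΔH / Σ(L/K) = 1.00 / 2095 = 4.773e-4 m/d (same in every zone)
Zone A: v = q/n = 4.773e-4/0.05 = 0.009547 m/d → t_A = 457/0.009547 = 47870 d
Zone B: v = q/n = 4.773e-4/0.40 = 0.001193 m/d → t_B = 564/0.001193 = 472600 d
Total t = 47870 + 472600 = 520500 d
   = 520500 / 365 = 1430 yr

1430 years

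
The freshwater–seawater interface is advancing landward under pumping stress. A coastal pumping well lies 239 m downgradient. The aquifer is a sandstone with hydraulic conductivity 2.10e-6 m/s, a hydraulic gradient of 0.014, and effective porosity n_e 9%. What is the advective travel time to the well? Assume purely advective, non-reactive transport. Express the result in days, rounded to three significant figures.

K = 2.10e-6 m/s × 86400 s/d = 0.1814 m/d
q = Ki = 0.1814 × 0.014 = 0.002540 m/d
Seepage velocity v = q / n = 0.002540 / 0.09 = 0.02822 m/d
t = L / v = 239 / 0.02822 = 8468 d

8470 days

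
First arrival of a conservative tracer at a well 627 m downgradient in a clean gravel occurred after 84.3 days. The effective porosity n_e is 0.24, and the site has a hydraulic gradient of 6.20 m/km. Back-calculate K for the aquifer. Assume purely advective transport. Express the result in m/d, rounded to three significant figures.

v = L / t = 627 / 84.3 = 7.438 m/d
K = v · n / i = 7.438 × 0.24 / 0.0062 = 288 m/d

288 m/d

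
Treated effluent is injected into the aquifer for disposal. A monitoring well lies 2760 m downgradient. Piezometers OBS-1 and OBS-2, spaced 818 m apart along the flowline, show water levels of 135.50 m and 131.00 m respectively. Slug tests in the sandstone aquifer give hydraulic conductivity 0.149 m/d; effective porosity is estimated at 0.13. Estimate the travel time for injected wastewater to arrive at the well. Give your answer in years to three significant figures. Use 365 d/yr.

Hydraulic gradient i = (135.50 − 131.00) / 818 = 4.50 / 818 = 0.005501
q = Ki = 0.149 × 0.005501 = 8.197e-4 m/d
Seepage velocity v = q / n = 8.197e-4 / 0.13 = 0.006305 m/d
t = L / v = 2760 / 0.006305 = 437700 d
   = 437700 / 365 = 1200 yr

1200 years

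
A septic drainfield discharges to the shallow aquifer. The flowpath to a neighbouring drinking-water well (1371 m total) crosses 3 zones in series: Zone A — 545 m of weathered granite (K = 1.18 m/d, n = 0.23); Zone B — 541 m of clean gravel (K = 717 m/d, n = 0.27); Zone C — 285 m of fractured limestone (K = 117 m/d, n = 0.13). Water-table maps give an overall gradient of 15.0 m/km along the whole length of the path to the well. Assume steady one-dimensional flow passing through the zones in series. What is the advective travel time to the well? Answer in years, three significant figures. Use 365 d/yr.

19.1 years

Steady 1-D flow in series ⇒ the Darcy flux q is identical in every zone and the zone head losses add (resistances L/K in series).
Σ(L/K) = 545/1.18 + 541/717 + 285/117 = 461.9 + 0.7545 + 2.436 = 465.1 d
K_eq = L_total / Σ(L/K) = 1371 / 465.1 = 2.948 m/d
q = K_eq · i = 2.948 × 0.015 = 0.04422 m/d (same in every zone)
Zone A: v = q/n = 0.04422/0.23 = 0.1923 m/d → t_A = 545/0.1923 = 2835 d
Zone B: v = q/n = 0.04422/0.27 = 0.1638 m/d → t_B = 541/0.1638 = 3303 d
Zone C: v = q/n = 0.04422/0.13 = 0.3402 m/d → t_C = 285/0.3402 = 837.8 d
Total t = 2835 + 3303 + 837.8 = 6976 d
   = 6976 / 365 = 19.1 yr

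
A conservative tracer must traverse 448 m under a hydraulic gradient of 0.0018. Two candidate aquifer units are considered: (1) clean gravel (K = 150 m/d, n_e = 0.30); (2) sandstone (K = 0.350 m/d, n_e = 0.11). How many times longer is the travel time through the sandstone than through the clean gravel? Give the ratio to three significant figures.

Unit 1 (clean gravel): v = 150×0.0018/0.30 = 0.9000 m/d, t = 448/0.9000 = 497.8 d
Unit 2 (sandstone): v = 0.350×0.0018/0.11 = 0.005727 m/d, t = 448/0.005727 = 78220 d
t(sandstone) / t(clean gravel) = 78220/497.8 = 157

157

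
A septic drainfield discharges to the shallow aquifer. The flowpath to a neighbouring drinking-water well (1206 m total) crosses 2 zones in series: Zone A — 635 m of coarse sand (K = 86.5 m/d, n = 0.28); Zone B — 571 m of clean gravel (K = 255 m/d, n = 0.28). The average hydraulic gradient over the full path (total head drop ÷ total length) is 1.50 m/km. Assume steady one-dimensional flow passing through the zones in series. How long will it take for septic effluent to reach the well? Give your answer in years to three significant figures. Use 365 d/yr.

4.90 years

Steady 1-D flow in series ⇒ the Darcy flux q is identical in every zone and the zone head losses add (resistances L/K in series).
Σ(L/K) = 635/86.5 + 571/255 = 7.341 + 2.239 = 9.580 d
K_eq = L_total / Σ(L/K) = 1206 / 9.580 = 125.9 m/d
q = K_eq · i = 125.9 × 0.0015 = 0.1888 m/d (same in every zone)
Zone A: v = q/n = 0.1888/0.28 = 0.6744 m/d → t_A = 635/0.6744 = 941.6 d
Zone B: v = q/n = 0.1888/0.28 = 0.6744 m/d → t_B = 571/0.6744 = 846.7 d
Total t = 941.6 + 846.7 = 1788 d
   = 1788 / 365 = 4.90 yr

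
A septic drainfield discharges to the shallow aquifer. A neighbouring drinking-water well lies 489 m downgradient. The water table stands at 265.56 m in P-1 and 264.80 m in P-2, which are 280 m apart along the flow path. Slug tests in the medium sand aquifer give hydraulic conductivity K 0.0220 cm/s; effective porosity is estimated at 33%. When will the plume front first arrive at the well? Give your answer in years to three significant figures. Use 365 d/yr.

8.57 years

Hydraulic gradient i = (265.56 − 264.80) / 280 = 0.76 / 280 = 0.002714
K = 0.0220 cm/s × 864 = 19.01 m/d
Specific discharge q = 19.01 × 0.002714 = 0.05159 m/d
v = Ki/n = 19.01·0.002714/0.33 = 0.1563 m/d
t = L / v = 489 / 0.1563 = 3128 d
   = 3128 / 365 = 8.57 yr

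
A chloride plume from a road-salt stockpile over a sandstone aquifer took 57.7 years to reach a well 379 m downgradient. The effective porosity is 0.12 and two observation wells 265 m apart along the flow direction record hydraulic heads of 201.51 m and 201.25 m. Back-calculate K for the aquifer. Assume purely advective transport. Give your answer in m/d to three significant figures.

Hydraulic gradient i = (201.51 − 201.25) / 265 = 0.26 / 265 = 9.811e-4
t = 57.7 years = 21060 d
v = L / t = 379 / 21060 = 0.01800 m/d
K = v · n / i = 0.01800 × 0.12 / 9.811e-4 = 2.20 m/d

2.20 m/d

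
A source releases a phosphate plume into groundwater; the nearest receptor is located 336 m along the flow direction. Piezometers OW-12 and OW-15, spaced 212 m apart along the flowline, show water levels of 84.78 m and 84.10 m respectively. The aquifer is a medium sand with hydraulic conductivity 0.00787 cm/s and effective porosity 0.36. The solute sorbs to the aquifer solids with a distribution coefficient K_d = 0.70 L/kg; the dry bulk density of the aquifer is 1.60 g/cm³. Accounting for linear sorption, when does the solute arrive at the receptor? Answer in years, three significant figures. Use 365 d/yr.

Hydraulic gradient i = (84.78 − 84.10) / 212 = 0.68 / 212 = 0.003208
K = 0.00787 cm/s × 864 = 6.800 m/d
Darcy flux q = K·i = 6.800 × 0.003208 = 0.02181 m/d
Seepage velocity v = q / n = 0.02181 / 0.36 = 0.06058 m/d
Retardation R = 1 + ρ_b·K_d/n = 1 + 1.60×0.70/0.36 = 4.111
Contaminant velocity v_c = v/R = 0.06058/4.111 = 0.01474 m/d
t = L/v_c = 336/0.01474 = 22800 d
   = 22800/365 = 62.5 yr

62.5 years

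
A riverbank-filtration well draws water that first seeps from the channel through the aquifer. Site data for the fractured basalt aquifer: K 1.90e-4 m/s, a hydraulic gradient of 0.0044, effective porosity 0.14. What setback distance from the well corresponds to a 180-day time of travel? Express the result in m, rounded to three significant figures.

92.9 m

K = 1.90e-4 m/s × 86400 s/d = 16.42 m/d
Specific discharge q = 16.42 × 0.0044 = 0.07223 m/d
v = Ki/n = 16.42·0.0044/0.14 = 0.5159 m/d
L = v × T = 0.5159 × 180 = 92.87 m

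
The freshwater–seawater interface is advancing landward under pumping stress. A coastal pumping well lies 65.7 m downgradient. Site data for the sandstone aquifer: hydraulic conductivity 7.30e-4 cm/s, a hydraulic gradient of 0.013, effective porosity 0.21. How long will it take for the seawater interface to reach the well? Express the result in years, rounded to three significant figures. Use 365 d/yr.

4.61 years

K = 7.30e-4 cm/s × 864 = 0.6307 m/d
q = Ki = 0.6307 × 0.013 = 0.008199 m/d
Seepage velocity v = q / n = 0.008199 / 0.21 = 0.03904 m/d
t = L / v = 65.7 / 0.03904 = 1683 d
   = 1683 / 365 = 4.61 yr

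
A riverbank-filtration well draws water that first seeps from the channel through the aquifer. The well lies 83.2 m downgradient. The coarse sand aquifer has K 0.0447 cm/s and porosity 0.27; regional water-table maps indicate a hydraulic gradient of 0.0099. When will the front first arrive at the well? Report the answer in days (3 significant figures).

58.8 days

K = 0.0447 cm/s × 864 = 38.62 m/d
Specific discharge q = 38.62 × 0.0099 = 0.3823 m/d
v = Ki/n = 38.62·0.0099/0.27 = 1.416 m/d
t = L / v = 83.2 / 1.416 = 58.75 d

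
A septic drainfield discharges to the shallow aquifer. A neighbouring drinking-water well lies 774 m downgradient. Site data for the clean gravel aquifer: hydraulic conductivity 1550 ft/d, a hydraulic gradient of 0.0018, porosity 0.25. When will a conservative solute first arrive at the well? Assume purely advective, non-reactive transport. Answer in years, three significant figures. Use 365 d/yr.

K = 1550 ft/d × 0.3048 = 472.4 m/d
Specific discharge q = 472.4 × 0.0018 = 0.8504 m/d
Seepage velocity v = q / n = 0.8504 / 0.25 = 3.402 m/d
t = L / v = 774 / 3.402 = 227.5 d
   = 227.5 / 365 = 0.623 yr

0.623 years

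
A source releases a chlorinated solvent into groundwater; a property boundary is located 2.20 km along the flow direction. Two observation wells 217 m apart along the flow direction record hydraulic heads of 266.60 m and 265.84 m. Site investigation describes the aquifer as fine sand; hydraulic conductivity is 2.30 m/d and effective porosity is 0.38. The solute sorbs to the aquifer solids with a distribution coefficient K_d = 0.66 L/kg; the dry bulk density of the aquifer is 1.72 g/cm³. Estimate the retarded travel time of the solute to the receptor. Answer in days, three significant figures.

Hydraulic gradient i = (266.60 − 265.84) / 217 = 0.76 / 217 = 0.003502
Darcy flux q = K·i = 2.30 × 0.003502 = 0.008055 m/d
v_s = q/n_e = 0.008055/0.38 = 0.02120 m/d
Retardation R = 1 + ρ_b·K_d/n = 1 + 1.72×0.66/0.38 = 3.987
Contaminant velocity v_c = v/R = 0.02120/3.987 = 0.005316 m/d
L = 2.20 km = 2200 m
t = L/v_c = 2200/0.005316 = 413800 d

414000 days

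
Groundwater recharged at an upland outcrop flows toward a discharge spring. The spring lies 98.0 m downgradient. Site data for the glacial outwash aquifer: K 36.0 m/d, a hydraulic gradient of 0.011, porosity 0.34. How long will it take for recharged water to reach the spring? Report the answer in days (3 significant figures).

84.1 days

q = Ki = 36.0 × 0.011 = 0.3960 m/d
Average linear velocity = 0.3960 / 0.34 = 1.165 m/d
t = L / v = 98.0 / 1.165 = 84.14 d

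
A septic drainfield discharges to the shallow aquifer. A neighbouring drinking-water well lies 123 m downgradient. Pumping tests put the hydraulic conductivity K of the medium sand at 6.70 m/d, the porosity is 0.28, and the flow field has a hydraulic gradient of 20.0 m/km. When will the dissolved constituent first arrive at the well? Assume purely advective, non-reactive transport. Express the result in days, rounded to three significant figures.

257 days

Darcy flux q = K·i = 6.70 × 0.020 = 0.1340 m/d
v_s = q/n_e = 0.1340/0.28 = 0.4786 m/d
t = L / v = 123 / 0.4786 = 257.0 d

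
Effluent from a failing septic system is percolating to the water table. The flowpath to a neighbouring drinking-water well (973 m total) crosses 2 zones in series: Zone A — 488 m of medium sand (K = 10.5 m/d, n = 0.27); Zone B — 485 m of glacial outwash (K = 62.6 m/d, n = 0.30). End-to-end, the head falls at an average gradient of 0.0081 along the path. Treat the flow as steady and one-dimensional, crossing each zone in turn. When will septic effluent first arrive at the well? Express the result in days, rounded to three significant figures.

1910 days

For zones in series the flux q is common to all zones; the equivalent conductivity is the harmonic (thickness-weighted) mean, K_eq = L_total / Σ(L_j/K_j).
Σ(L/K) = 488/10.5 + 485/62.6 = 46.48 + 7.748 = 54.22 d
K_eq = L_total / Σ(L/K) = 973 / 54.22 = 17.94 m/d
q = K_eq · i = 17.94 × 0.0081 = 0.1453 m/d (same in every zone)
Zone A: v = q/n = 0.1453/0.27 = 0.5383 m/d → t_A = 488/0.5383 = 906.5 d
Zone B: v = q/n = 0.1453/0.30 = 0.4845 m/d → t_B = 485/0.4845 = 1001 d
Total t = 906.5 + 1001 = 1908 d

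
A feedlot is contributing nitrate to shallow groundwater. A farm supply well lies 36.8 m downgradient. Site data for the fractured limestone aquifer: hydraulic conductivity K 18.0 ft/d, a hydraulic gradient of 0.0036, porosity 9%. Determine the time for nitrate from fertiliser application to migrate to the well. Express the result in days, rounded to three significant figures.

K = 18.0 ft/d × 0.3048 = 5.486 m/d
q = Ki = 5.486 × 0.0036 = 0.01975 m/d
v = Ki/n = 5.486·0.0036/0.09 = 0.2195 m/d
t = L / v = 36.8 / 0.2195 = 167.7 d

168 days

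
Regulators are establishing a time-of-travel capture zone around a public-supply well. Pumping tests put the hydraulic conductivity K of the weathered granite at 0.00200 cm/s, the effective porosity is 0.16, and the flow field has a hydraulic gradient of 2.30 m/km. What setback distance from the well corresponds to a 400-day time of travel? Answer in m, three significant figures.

9.94 m

K = 0.00200 cm/s × 864 = 1.728 m/d
q = Ki = 1.728 × 0.0023 = 0.003974 m/d
Average linear velocity = 0.003974 / 0.16 = 0.02484 m/d
L = v × T = 0.02484 × 400 = 9.936 m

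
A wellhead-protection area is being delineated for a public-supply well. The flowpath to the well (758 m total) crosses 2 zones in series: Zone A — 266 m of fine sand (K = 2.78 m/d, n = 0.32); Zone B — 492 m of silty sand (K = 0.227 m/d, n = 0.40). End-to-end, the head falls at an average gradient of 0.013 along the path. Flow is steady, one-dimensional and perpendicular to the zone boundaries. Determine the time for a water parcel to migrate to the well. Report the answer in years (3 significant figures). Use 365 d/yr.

Continuity: the same q passes through each zone, so ΔH = q·Σ(L_j/K_j) — the zones act as resistances in series.
Σ(L/K) = 266/2.78 + 492/0.227 = 95.68 + 2167 = 2263 d
K_eq = L_total / Σ(L/K) = 758 / 2263 = 0.3349 m/d
q = K_eq · i = 0.3349 × 0.013 = 0.004354 m/d (same in every zone)
Zone A: v = q/n = 0.004354/0.32 = 0.01361 m/d → t_A = 266/0.01361 = 19550 d
Zone B: v = q/n = 0.004354/0.40 = 0.01089 m/d → t_B = 492/0.01089 = 45200 d
Total t = 19550 + 45200 = 64750 d
   = 64750 / 365 = 177 yr

177 years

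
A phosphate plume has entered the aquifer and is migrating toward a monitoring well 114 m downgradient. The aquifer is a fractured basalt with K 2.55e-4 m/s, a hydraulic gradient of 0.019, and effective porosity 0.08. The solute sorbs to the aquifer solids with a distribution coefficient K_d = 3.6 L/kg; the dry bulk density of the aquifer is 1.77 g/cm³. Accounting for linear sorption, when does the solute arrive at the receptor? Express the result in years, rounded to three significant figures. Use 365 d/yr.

K = 2.55e-4 m/s × 86400 s/d = 22.03 m/d
Darcy flux q = K·i = 22.03 × 0.019 = 0.4186 m/d
Seepage velocity v = q / n = 0.4186 / 0.08 = 5.233 m/d
Retardation R = 1 + ρ_b·K_d/n = 1 + 1.77×3.6/0.08 = 80.65
Contaminant velocity v_c = v/R = 5.233/80.65 = 0.06488 m/d
t = L/v_c = 114/0.06488 = 1757 d
   = 1757/365 = 4.81 yr

4.81 years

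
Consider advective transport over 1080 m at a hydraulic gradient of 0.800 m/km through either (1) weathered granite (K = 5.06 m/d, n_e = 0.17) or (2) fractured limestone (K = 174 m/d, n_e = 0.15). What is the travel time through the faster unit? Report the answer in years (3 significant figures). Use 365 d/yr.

3.19 years

Unit 1 (weathered granite): v = 5.06×8.0e-4/0.17 = 0.02381 m/d, t = 1080/0.02381 = 45360 d
Unit 2 (fractured limestone): v = 174×8.0e-4/0.15 = 0.9280 m/d, t = 1080/0.9280 = 1164 d
Faster: 1164 d / 365 = 3.19 yr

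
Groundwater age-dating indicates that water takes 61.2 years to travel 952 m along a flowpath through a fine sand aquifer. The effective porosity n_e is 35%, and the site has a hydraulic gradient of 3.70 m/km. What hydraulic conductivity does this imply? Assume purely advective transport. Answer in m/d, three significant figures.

t = 61.2 years = 22340 d
v = L / t = 952 / 22340 = 0.04262 m/d
K = v · n / i = 0.04262 × 0.35 / 0.0037 = 4.03 m/d

4.03 m/d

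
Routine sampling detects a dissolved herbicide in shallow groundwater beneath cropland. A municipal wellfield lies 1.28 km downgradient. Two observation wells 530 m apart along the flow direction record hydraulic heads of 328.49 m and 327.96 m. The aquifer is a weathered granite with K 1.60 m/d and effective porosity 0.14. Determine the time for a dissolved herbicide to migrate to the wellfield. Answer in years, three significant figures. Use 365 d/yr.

Hydraulic gradient i = (328.49 − 327.96) / 530 = 0.53 / 530 = 0.001000
Darcy flux q = K·i = 1.60 × 0.001000 = 0.001600 m/d
v_s = q/n_e = 0.001600/0.14 = 0.01143 m/d
L = 1.28 km = 1280 m
t = L / v = 1280 / 0.01143 = 112000 d
   = 112000 / 365 = 307 yr

307 years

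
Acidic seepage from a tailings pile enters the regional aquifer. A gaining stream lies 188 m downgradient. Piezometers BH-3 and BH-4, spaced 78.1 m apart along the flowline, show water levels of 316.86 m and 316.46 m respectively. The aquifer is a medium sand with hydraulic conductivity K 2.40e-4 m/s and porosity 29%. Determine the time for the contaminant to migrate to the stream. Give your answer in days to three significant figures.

513 days

Hydraulic gradient i = (316.86 − 316.46) / 78.1 = 0.40 / 78.1 = 0.005122
K = 2.40e-4 m/s × 86400 s/d = 20.74 m/d
Specific discharge q = 20.74 × 0.005122 = 0.1062 m/d
Average linear velocity = 0.1062 / 0.29 = 0.3662 m/d
t = L / v = 188 / 0.3662 = 513.4 d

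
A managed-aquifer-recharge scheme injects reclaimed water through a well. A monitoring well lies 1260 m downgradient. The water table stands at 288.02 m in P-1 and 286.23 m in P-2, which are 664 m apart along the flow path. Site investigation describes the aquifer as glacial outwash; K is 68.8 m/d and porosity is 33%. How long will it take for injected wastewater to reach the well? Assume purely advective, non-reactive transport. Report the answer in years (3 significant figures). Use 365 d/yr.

6.14 years

Hydraulic gradient i = (288.02 − 286.23) / 664 = 1.79 / 664 = 0.002696
Specific discharge q = 68.8 × 0.002696 = 0.1855 m/d
Average linear velocity = 0.1855 / 0.33 = 0.5620 m/d
t = L / v = 1260 / 0.5620 = 2242 d
   = 2242 / 365 = 6.14 yr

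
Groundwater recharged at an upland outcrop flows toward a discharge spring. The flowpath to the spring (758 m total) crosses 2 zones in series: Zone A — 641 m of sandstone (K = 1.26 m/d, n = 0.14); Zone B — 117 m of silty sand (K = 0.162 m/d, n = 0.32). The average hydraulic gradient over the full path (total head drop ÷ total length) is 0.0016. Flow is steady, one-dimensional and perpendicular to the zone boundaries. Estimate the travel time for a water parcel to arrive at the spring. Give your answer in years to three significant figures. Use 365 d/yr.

354 years

For zones in series the flux q is common to all zones; the equivalent conductivity is the harmonic (thickness-weighted) mean, K_eq = L_total / Σ(L_j/K_j).
Σ(L/K) = 641/1.26 + 117/0.162 = 508.7 + 722.2 = 1231 d
K_eq = L_total / Σ(L/K) = 758 / 1231 = 0.6158 m/d
q = K_eq · i = 0.6158 × 0.0016 = 9.853e-4 m/d (same in every zone)
Zone A: v = q/n = 9.853e-4/0.14 = 0.007038 m/d → t_A = 641/0.007038 = 91080 d
Zone B: v = q/n = 9.853e-4/0.32 = 0.003079 m/d → t_B = 117/0.003079 = 38000 d
Total t = 91080 + 38000 = 129100 d
   = 129100 / 365 = 354 yr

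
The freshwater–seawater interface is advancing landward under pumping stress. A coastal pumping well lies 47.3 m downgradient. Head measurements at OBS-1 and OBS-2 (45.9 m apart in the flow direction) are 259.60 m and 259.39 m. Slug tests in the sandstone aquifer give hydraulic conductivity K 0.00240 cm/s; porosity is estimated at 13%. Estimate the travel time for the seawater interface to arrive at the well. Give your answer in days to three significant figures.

648 days

Hydraulic gradient i = (259.60 − 259.39) / 45.9 = 0.21 / 45.9 = 0.004575
K = 0.00240 cm/s × 864 = 2.074 m/d
q = Ki = 2.074 × 0.004575 = 0.009487 m/d
v_s = q/n_e = 0.009487/0.13 = 0.07298 m/d
t = L / v = 47.3 / 0.07298 = 648.1 d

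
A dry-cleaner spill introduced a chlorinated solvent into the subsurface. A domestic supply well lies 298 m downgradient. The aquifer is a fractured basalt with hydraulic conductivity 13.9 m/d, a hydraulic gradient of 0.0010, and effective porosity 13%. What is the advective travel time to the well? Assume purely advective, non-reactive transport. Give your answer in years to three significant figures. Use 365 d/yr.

7.64 years

q = Ki = 13.9 × 0.0010 = 0.01390 m/d
v_s = q/n_e = 0.01390/0.13 = 0.1069 m/d
t = L / v = 298 / 0.1069 = 2787 d
   = 2787 / 365 = 7.64 yr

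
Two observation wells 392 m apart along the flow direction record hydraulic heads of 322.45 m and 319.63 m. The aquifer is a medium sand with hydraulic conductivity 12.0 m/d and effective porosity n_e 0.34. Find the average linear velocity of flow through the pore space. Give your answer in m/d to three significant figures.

Hydraulic gradient i = (322.45 − 319.63) / 392 = 2.82 / 392 = 0.007194
q = Ki = 12.0 × 0.007194 = 0.08633 m/d
Seepage velocity v = q / n = 0.08633 / 0.34 = 0.2539 m/d

0.254 m/d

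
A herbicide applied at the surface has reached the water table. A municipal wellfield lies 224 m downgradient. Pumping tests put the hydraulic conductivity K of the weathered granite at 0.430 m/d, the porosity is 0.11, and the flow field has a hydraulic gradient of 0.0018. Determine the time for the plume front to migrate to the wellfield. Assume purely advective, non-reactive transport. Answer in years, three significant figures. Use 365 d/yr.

87.2 years

Specific discharge q = 0.430 × 0.0018 = 7.740e-4 m/d
Seepage velocity v = q / n = 7.740e-4 / 0.11 = 0.007036 m/d
t = L / v = 224 / 0.007036 = 31830 d
   = 31830 / 365 = 87.2 yr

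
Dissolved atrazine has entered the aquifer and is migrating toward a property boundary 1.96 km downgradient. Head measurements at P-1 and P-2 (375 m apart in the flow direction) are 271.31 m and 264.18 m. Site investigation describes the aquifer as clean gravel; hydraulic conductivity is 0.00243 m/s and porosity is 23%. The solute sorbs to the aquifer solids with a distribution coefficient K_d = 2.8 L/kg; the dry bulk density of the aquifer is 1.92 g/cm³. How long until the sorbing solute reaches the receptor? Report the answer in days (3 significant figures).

2750 days

Hydraulic gradient i = (271.31 − 264.18) / 375 = 7.13 / 375 = 0.01901
K = 0.00243 m/s × 86400 s/d = 210.0 m/d
Specific discharge q = 210.0 × 0.01901 = 3.992 m/d
Average linear velocity = 3.992 / 0.23 = 17.36 m/d
Retardation R = 1 + ρ_b·K_d/n = 1 + 1.92×2.8/0.23 = 24.37
Contaminant velocity v_c = v/R = 17.36/24.37 = 0.7121 m/d
L = 1.96 km = 1960 m
t = L/v_c = 1960/0.7121 = 2753 d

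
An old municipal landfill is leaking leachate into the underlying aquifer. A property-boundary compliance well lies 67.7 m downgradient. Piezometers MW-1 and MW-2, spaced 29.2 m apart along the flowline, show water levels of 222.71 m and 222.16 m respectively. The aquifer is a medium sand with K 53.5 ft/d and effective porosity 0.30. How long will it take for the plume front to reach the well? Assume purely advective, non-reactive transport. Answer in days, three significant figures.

66.1 days

Hydraulic gradient i = (222.71 − 222.16) / 29.2 = 0.55 / 29.2 = 0.01884
K = 53.5 ft/d × 0.3048 = 16.31 m/d
Darcy flux q = K·i = 16.31 × 0.01884 = 0.3071 m/d
v_s = q/n_e = 0.3071/0.30 = 1.024 m/d
t = L / v = 67.7 / 1.024 = 66.12 d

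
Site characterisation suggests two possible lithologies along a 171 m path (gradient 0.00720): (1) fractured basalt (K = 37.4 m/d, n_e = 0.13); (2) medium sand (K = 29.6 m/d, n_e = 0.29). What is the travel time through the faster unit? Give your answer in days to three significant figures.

82.6 days

Unit 1 (fractured basalt): v = 37.4×0.0072/0.13 = 2.071 m/d, t = 171/2.071 = 82.55 d
Unit 2 (medium sand): v = 29.6×0.0072/0.29 = 0.7349 m/d, t = 171/0.7349 = 232.7 d
Faster unit: t = 82.6 d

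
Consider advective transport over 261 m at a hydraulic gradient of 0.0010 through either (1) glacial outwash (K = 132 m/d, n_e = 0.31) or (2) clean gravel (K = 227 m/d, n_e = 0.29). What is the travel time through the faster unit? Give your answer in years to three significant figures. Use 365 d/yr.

0.914 years

Unit 1 (glacial outwash): v = 132×0.0010/0.31 = 0.4258 m/d, t = 261/0.4258 = 613.0 d
Unit 2 (clean gravel): v = 227×0.0010/0.29 = 0.7828 m/d, t = 261/0.7828 = 333.4 d
Faster: 333.4 d / 365 = 0.914 yr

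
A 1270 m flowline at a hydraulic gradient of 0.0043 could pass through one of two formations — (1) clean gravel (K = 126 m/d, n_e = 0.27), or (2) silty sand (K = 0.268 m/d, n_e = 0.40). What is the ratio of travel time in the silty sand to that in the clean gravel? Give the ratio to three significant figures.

697

Unit 1 (clean gravel): v = 126×0.0043/0.27 = 2.007 m/d, t = 1270/2.007 = 632.9 d
Unit 2 (silty sand): v = 0.268×0.0043/0.40 = 0.002881 m/d, t = 1270/0.002881 = 440800 d
t(silty sand) / t(clean gravel) = 440800/632.9 = 697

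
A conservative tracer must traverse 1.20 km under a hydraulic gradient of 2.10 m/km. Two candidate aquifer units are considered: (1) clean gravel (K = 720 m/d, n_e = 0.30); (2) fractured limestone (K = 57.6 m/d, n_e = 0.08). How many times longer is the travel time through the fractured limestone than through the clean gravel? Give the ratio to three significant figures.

Unit 1 (clean gravel): v = 720×0.0021/0.30 = 5.040 m/d, t = 1200/5.040 = 238.1 d
Unit 2 (fractured limestone): v = 57.6×0.0021/0.08 = 1.512 m/d, t = 1200/1.512 = 793.7 d
t(fractured limestone) / t(clean gravel) = 793.7/238.1 = 3.33

3.33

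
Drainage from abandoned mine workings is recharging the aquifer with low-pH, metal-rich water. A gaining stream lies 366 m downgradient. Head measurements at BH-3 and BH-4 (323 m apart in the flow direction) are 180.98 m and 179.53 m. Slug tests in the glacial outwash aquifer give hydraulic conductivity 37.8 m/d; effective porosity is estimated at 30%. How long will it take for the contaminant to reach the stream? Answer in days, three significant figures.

647 days

Hydraulic gradient i = (180.98 − 179.53) / 323 = 1.45 / 323 = 0.004489
q = Ki = 37.8 × 0.004489 = 0.1697 m/d
Average linear velocity = 0.1697 / 0.30 = 0.5656 m/d
t = L / v = 366 / 0.5656 = 647.1 d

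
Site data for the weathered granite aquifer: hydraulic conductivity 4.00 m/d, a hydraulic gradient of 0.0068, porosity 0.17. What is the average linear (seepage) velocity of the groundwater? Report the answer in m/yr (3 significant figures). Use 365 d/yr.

58.4 m/yr

q = Ki = 4.00 × 0.0068 = 0.02720 m/d
v_s = q/n_e = 0.02720/0.17 = 0.1600 m/d
   = 0.1600 × 365 = 58.4 m/yr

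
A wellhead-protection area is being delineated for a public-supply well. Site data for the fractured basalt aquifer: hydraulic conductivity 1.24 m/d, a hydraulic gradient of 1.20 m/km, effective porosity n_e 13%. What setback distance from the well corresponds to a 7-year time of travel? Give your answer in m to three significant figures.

29.2 m

Darcy flux q = K·i = 1.24 × 0.0012 = 0.001488 m/d
Average linear velocity = 0.001488 / 0.13 = 0.01145 m/d
T = 7 yr × 365 = 2555 d
L = v × T = 0.01145 × 2555 = 29.24 m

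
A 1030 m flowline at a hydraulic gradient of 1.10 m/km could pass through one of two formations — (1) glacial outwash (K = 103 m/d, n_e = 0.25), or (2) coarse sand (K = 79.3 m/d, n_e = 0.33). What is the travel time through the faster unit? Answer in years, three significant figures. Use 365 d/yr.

6.23 years

Unit 1 (glacial outwash): v = 103×0.0011/0.25 = 0.4532 m/d, t = 1030/0.4532 = 2273 d
Unit 2 (coarse sand): v = 79.3×0.0011/0.33 = 0.2643 m/d, t = 1030/0.2643 = 3897 d
Faster: 2273 d / 365 = 6.23 yr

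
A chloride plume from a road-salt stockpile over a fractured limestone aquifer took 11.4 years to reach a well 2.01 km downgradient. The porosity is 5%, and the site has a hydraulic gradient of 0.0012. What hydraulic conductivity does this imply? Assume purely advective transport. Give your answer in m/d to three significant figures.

20.1 m/d

t = 11.4 years = 4161 d
L = 2.01 km = 2010 m
v = L / t = 2010 / 4161 = 0.4831 m/d
K = v · n / i = 0.4831 × 0.05 / 0.0012 = 20.1 m/d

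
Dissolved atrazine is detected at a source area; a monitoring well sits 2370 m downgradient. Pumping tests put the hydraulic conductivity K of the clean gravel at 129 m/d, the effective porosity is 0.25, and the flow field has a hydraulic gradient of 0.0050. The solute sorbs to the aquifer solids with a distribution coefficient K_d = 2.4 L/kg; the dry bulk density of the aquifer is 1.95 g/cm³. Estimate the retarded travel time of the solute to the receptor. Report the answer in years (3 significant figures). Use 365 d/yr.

49.6 years

Specific discharge q = 129 × 0.0050 = 0.6450 m/d
Seepage velocity v = q / n = 0.6450 / 0.25 = 2.580 m/d
Retardation R = 1 + ρ_b·K_d/n = 1 + 1.95×2.4/0.25 = 19.72
Contaminant velocity v_c = v/R = 2.580/19.72 = 0.1308 m/d
t = L/v_c = 2370/0.1308 = 18110 d
   = 18110/365 = 49.6 yr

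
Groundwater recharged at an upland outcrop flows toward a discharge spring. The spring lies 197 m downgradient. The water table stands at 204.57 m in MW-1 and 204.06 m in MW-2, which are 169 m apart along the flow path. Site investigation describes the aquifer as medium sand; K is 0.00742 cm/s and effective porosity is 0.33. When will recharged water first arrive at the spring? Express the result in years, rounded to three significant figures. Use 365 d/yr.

Hydraulic gradient i = (204.57 − 204.06) / 169 = 0.51 / 169 = 0.003018
K = 0.00742 cm/s × 864 = 6.411 m/d
Darcy flux q = K·i = 6.411 × 0.003018 = 0.01935 m/d
v = Ki/n = 6.411·0.003018/0.33 = 0.05863 m/d
t = L / v = 197 / 0.05863 = 3360 d
   = 3360 / 365 = 9.21 yr

9.21 years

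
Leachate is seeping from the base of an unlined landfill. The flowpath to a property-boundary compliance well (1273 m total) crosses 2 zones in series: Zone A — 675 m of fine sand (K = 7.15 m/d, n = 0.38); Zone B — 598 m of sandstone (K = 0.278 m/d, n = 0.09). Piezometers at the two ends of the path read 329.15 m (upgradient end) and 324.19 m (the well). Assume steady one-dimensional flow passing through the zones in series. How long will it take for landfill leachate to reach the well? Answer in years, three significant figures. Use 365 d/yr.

385 years

Total head drop ΔH = 329.15 − 324.19 = 4.96 m
Continuity: the same q passes through each zone, so ΔH = q·Σ(L_j/K_j) — the zones act as resistances in series.
Σ(L/K) = 675/7.15 + 598/0.278 = 94.41 + 2151 = 2245 d
q = ΔH / Σ(L/K) = 4.96 / 2245 = 0.002209 m/d (same in every zone)
Zone A: v = q/n = 0.002209/0.38 = 0.005813 m/d → t_A = 675/0.005813 = 116100 d
Zone B: v = q/n = 0.002209/0.09 = 0.02454 m/d → t_B = 598/0.02454 = 24370 d
Total t = 116100 + 24370 = 140500 d
   = 140500 / 365 = 385 yr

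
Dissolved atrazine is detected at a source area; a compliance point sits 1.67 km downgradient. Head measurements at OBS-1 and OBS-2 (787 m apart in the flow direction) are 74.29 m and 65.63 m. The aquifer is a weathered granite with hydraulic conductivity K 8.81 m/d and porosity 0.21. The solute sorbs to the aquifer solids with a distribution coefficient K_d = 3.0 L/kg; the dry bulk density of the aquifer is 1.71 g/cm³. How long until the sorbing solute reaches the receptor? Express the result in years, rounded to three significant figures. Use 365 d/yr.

Hydraulic gradient i = (74.29 − 65.63) / 787 = 8.66 / 787 = 0.01100
q = Ki = 8.81 × 0.01100 = 0.09694 m/d
Average linear velocity = 0.09694 / 0.21 = 0.4616 m/d
Retardation R = 1 + ρ_b·K_d/n = 1 + 1.71×3.0/0.21 = 25.43
Contaminant velocity v_c = v/R = 0.4616/25.43 = 0.01815 m/d
L = 1.67 km = 1670 m
t = L/v_c = 1670/0.01815 = 91990 d
   = 91990/365 = 252 yr

252 years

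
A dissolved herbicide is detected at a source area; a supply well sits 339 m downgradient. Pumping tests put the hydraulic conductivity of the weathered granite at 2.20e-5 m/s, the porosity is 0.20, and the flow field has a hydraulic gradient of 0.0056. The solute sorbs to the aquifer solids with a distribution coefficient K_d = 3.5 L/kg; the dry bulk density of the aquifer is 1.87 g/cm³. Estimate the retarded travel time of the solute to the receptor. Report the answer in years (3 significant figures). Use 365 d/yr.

589 years

K = 2.20e-5 m/s × 86400 s/d = 1.901 m/d
Specific discharge q = 1.901 × 0.0056 = 0.01064 m/d
Seepage velocity v = q / n = 0.01064 / 0.20 = 0.05322 m/d
Retardation R = 1 + ρ_b·K_d/n = 1 + 1.87×3.5/0.20 = 33.72
Contaminant velocity v_c = v/R = 0.05322/33.72 = 0.001578 m/d
t = L/v_c = 339/0.001578 = 214800 d
   = 214800/365 = 589 yr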